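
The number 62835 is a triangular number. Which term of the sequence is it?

354

Set n(n+1)/2 = 62835, giving n² + n − 125670 = 0.
The discriminant is 1 + 8·62835 = 502681, and √502681 = 709.
So n = (-1 + 709) / 2 = 708/2 = 354.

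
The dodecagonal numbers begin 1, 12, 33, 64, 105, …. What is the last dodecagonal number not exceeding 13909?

13833

Solve n(5n−4) ≤ 13909 for integer n.
n = 53 gives 13833 ≤ 13909, while n = 54 gives 14364 > 13909; so the answer is 13833.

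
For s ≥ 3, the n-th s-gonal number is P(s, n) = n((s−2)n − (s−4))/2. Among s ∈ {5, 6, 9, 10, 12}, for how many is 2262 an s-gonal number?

s = 5: P(5, 39) = 2262. ✓
s = 6: P(6, 33) = 2145 and P(6, 34) = 2278; 2262 is not s-gonal.
s = 9: P(9, 25) = 2125 and P(9, 26) = 2301; 2262 is not s-gonal.
s = 10: P(10, 24) = 2232 and P(10, 25) = 2425; 2262 is not s-gonal.
s = 12: P(12, 21) = 2121 and P(12, 22) = 2332; 2262 is not s-gonal.
Hits: s ∈ {5} → 1.

1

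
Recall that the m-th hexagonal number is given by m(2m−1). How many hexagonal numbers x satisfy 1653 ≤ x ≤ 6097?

27

The n-th hexagonal number is n(2n−1).
Smallest index with value ≥ 1653: n = 29 (giving 1653).
Largest index with value ≤ 6097: n = 55 (giving 5995).
Indices 29 through 55: 27 terms.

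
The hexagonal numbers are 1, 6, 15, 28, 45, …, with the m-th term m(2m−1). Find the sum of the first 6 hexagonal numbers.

161

Σ i(2i−1) = 2Σi² − Σi over i = 1..6.
Σi = 21 and Σi² = 91.
2·91 − 1·21 = 161.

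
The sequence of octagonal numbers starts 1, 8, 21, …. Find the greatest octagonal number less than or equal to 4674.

4485

Solve n(3n−2) ≤ 4674 for integer n.
n = 39 gives 4485 ≤ 4674, while n = 40 gives 4720 > 4674; so the answer is 4485.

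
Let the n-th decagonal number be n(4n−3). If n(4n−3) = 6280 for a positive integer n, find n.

Set n(4n−3) = 6280, giving 4n² − 3n − 6280 = 0.
The discriminant is 9 + 16·6280 = 100489, and √100489 = 317.
So n = (3 + 317) / 8 = 320/8 = 40.

40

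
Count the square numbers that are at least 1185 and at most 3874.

28

The n-th square number is n².
Smallest index with value ≥ 1185: n = 35 (giving 1225).
Largest index with value ≤ 3874: n = 62 (giving 3844).
Indices 35 through 62: 28 terms.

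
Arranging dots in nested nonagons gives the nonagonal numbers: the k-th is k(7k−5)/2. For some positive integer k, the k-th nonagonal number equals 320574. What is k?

Set n(7n−5)/2 = 320574, giving 7n² − 5n − 641148 = 0.
The discriminant is 25 + 56·320574 = 17952169, and √17952169 = 4237.
So n = (5 + 4237) / 14 = 4242/14 = 303.

303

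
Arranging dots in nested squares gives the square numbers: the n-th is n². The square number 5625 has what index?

We need n² = 5625, so n = √5625 = 75.
Check: 75² = 5625. ✓

75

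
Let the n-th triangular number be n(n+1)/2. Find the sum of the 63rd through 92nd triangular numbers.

92380

Σ i(i+1)/2 = (Σi² + Σi) / 2 over i = 63..92.
Σi = 4278 − 1953 = 2325 and Σi² = 263810 − 81375 = 182435.
(1·182435 + 1·2325) / 2 = 184760/2 = 92380.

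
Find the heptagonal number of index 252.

158382

The 252nd heptagonal number is n(5n−3)/2 with n = 252.
252·(5·252 − 3)/2 = 252·1257/2 = 158382.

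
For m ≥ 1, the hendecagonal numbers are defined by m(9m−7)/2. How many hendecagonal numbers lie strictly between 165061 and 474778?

134

The n-th hendecagonal number is n(9n−7)/2.
Smallest index with value > 165061: n = 192 (giving 165216).
Largest index with value < 474778: n = 325 (giving 474175).
Indices 192 through 325: 134 terms.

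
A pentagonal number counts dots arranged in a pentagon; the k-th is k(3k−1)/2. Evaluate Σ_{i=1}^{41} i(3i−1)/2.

Σ i(3i−1)/2 = (3Σi² − Σi) / 2 over i = 1..41.
Σi = 861 and Σi² = 23821.
(3·23821 − 1·861) / 2 = 70602/2 = 35301.

35301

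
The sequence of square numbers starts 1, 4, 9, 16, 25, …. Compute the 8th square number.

64

8² = 64.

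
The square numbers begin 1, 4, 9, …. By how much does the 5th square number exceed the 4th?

9

n² − (n−1)² = 2n − 1, so 5² − 4² = 2·5 − 1 = 9.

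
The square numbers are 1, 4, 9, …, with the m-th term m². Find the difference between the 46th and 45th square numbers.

91

n² − (n−1)² = 2n − 1, so 46² − 45² = 2·46 − 1 = 91.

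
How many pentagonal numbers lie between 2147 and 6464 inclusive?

The n-th pentagonal number is n(3n−1)/2.
Smallest index with value ≥ 2147: n = 38 (giving 2147).
Largest index with value ≤ 6464: n = 65 (giving 6305).
Indices 38 through 65: 28 terms.

28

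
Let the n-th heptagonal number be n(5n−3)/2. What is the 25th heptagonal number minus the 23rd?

237

25·(5·25 − 3)/2 = 1525 and 23·(5·23 − 3)/2 = 1288.
Difference: 1525 − 1288 = 237.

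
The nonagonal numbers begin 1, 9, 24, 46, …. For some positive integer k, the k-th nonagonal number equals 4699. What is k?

Set n(7n−5)/2 = 4699, giving 7n² − 5n − 9398 = 0.
The discriminant is 25 + 56·4699 = 263169, and √263169 = 513.
So n = (5 + 513) / 14 = 518/14 = 37.

37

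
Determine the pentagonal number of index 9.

117

The 9th pentagonal number is n(3n−1)/2 with n = 9.
9·(3·9 − 1)/2 = 9·26/2 = 9·13 = 117.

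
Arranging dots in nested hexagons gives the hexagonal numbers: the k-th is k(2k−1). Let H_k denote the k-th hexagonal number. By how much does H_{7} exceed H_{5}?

46

7·(2·7 − 1) = 91 and 5·(2·5 − 1) = 45.
Difference: 91 − 45 = 46.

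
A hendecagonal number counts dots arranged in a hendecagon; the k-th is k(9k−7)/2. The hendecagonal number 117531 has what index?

162

Set n(9n−7)/2 = 117531, giving 9n² − 7n − 235062 = 0.
So n = (7 + 2909) / 18 = 2916/18 = 162.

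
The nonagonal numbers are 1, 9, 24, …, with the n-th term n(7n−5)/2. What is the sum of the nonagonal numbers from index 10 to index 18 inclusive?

6069

Σ i(7i−5)/2 = (7Σi² − 5Σi) / 2 over i = 10..18.
Σi = 171 − 45 = 126 and Σi² = 2109 − 285 = 1824.
(7·1824 − 5·126) / 2 = 12138/2 = 6069.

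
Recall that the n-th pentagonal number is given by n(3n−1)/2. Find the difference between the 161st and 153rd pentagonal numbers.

161·(3·161 − 1)/2 = 38801 and 153·(3·153 − 1)/2 = 35037.
Difference: 38801 − 35037 = 3764.

3764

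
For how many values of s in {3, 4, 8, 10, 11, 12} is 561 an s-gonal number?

s = 3: P(3, 33) = 561. ✓
s = 4: P(4, 23) = 529 and P(4, 24) = 576; 561 is not s-gonal.
s = 8: P(8, 14) = 560 and P(8, 15) = 645; 561 is not s-gonal.
s = 10: P(10, 12) = 540 and P(10, 13) = 637; 561 is not s-gonal.
s = 11: P(11, 11) = 506 and P(11, 12) = 606; 561 is not s-gonal.
s = 12: P(12, 11) = 561. ✓
Hits: s ∈ {3, 12} → 2.

2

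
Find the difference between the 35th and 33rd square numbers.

136

35² = 1225 and 33² = 1089.
Difference: 1225 − 1089 = 136.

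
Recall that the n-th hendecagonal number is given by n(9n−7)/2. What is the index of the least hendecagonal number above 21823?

Solve n(9n−7)/2 > 21823 for integer n.
The largest n with value ≤ 21823 is 70 (since 21805 ≤ 21823 < 22436), so the first above is n = 71, value 22436.

71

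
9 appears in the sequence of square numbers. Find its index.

3

We need n² = 9, so n = √9 = 3.
Check: 3² = 9. ✓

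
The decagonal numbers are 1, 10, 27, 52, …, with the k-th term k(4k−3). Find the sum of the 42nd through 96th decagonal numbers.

1091475

Σ i(4i−3) = 4Σi² − 3Σi over i = 42..96.
Σi = 4656 − 861 = 3795 and Σi² = 299536 − 23821 = 275715.
4·275715 − 3·3795 = 1091475.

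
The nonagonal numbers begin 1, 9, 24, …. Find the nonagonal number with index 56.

10836

The 56th nonagonal number is n(7n−5)/2 with n = 56.
56·(7·56 − 5)/2 = 56·387/2 = 10836.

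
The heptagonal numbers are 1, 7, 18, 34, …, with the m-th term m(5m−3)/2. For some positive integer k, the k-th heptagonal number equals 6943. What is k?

53

Set n(5n−3)/2 = 6943, giving 5n² − 3n − 13886 = 0.
The discriminant is 9 + 40·6943 = 277729, and √277729 = 527.
So n = (3 + 527) / 10 = 530/10 = 53.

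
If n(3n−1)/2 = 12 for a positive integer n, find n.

3

Set n(3n−1)/2 = 12, giving 3n² − n − 24 = 0.
So n = (1 + 17) / 6 = 18/6 = 3.
Check: 3·(3·3 − 1)/2 = 12. ✓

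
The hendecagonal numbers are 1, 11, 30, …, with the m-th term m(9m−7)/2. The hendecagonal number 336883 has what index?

Set n(9n−7)/2 = 336883, giving 9n² − 7n − 673766 = 0.
So n = (7 + 4925) / 18 = 4932/18 = 274.

274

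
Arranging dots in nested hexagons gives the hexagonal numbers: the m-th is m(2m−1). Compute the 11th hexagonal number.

11·(2·11 − 1) = 11·21 = 231.

231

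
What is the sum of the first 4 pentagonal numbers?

40

Σ i(3i−1)/2 = (3Σi² − Σi) / 2 over i = 1..4.
Σi = 10 and Σi² = 30.
(3·30 − 1·10) / 2 = 80/2 = 40.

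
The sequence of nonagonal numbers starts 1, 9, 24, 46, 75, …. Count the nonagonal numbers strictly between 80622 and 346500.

The n-th nonagonal number is n(7n−5)/2.
Smallest index with value > 80622: n = 153 (giving 81549).
Largest index with value < 346500: n = 314 (giving 344301).
Indices 153 through 314: 162 terms.

162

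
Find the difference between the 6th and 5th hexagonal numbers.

21

Consecutive hexagonal numbers differ by 4n − 3: here 4·6 − 3 = 21.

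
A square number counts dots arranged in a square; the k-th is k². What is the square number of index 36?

1296

The 36th square number is n² with n = 36.
36² = 1296.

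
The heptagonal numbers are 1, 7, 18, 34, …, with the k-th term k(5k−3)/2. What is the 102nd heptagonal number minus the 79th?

102·(5·102 − 3)/2 = 25857 and 79·(5·79 − 3)/2 = 15484.
Difference: 25857 − 15484 = 10373.

10373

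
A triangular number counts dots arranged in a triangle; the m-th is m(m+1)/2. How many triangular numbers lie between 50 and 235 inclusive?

The n-th triangular number is n(n+1)/2.
Smallest index with value ≥ 50: n = 10 (giving 55).
Largest index with value ≤ 235: n = 21 (giving 231).
Indices 10 through 21: 12 terms.

12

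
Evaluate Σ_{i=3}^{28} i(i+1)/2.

Σ i(i+1)/2 = (Σi² + Σi) / 2 over i = 3..28.
Σi = 406 − 3 = 403 and Σi² = 7714 − 5 = 7709.
(1·7709 + 1·403) / 2 = 8112/2 = 4056.

4056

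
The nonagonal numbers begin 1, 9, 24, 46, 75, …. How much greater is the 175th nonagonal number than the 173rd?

2431

175·(7·175 − 5)/2 = 106750 and 173·(7·173 − 5)/2 = 104319.
Difference: 106750 − 104319 = 2431.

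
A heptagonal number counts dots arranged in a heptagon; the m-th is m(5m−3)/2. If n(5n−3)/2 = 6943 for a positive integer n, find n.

Set n(5n−3)/2 = 6943, giving 5n² − 3n − 13886 = 0.
The discriminant is 9 + 40·6943 = 277729, and √277729 = 527.
So n = (3 + 527) / 10 = 530/10 = 53.
Check: 53·(5·53 − 3)/2 = 6943. ✓

53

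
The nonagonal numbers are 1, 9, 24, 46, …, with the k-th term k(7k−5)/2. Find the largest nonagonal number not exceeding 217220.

216381

Solve n(7n−5)/2 ≤ 217220 for integer n.
n = 249 gives 216381 ≤ 217220, while n = 250 gives 218125 > 217220; so the answer is 216381.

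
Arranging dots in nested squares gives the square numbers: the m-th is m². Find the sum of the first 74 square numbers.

137825

Σ_{i=1}^{74} i² = 74·75·149/6 = 137825.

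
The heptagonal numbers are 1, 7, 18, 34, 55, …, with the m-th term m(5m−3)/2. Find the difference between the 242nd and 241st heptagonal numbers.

Consecutive heptagonal numbers differ by 5n − 4: here 5·242 − 4 = 1206.

1206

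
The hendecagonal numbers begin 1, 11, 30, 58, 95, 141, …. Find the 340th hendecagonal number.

340·(9·340 − 7)/2 = 340·3053/2 = 519010.

519010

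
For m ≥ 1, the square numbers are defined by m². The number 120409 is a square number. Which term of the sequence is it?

We need n² = 120409, so n = √120409 = 347.
Check: 347² = 120409. ✓

347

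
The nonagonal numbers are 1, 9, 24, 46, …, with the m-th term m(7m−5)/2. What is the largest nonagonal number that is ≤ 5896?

5781

Solve n(7n−5)/2 ≤ 5896 for integer n.
n = 41 gives 5781 ≤ 5896, while n = 42 gives 6069 > 5896; so the answer is 5781.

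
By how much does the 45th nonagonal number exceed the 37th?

45·(7·45 − 5)/2 = 6975 and 37·(7·37 − 5)/2 = 4699.
Difference: 6975 − 4699 = 2276.

2276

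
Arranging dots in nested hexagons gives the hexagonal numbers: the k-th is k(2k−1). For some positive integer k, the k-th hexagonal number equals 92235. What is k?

Set n(2n−1) = 92235, giving 2n² − n − 92235 = 0.
So n = (1 + 859) / 4 = 860/4 = 215.

215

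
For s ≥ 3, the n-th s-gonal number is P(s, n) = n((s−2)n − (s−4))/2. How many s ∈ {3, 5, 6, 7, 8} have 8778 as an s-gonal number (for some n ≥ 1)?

1

s = 3: P(3, 132) = 8778. ✓
s = 5: P(5, 76) = 8626 and P(5, 77) = 8855; 8778 is not s-gonal.
s = 6: P(6, 66) = 8646 and P(6, 67) = 8911; 8778 is not s-gonal.
s = 7: P(7, 59) = 8614 and P(7, 60) = 8910; 8778 is not s-gonal.
s = 8: P(8, 54) = 8640 and P(8, 55) = 8965; 8778 is not s-gonal.
Hits: s ∈ {3} → 1.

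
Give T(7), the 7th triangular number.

28

The 7th triangular number is n(n+1)/2 with n = 7.
7·8/2 = 56/2 = 28.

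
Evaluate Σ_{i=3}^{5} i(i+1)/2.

31

Σ i(i+1)/2 = (Σi² + Σi) / 2 over i = 3..5.
Σi = 15 − 3 = 12 and Σi² = 55 − 5 = 50.
(1·50 + 1·12) / 2 = 62/2 = 31.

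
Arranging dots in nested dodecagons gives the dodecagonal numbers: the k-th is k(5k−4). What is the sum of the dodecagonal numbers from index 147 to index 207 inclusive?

Σ i(5i−4) = 5Σi² − 4Σi over i = 147..207.
Σi = 21528 − 10731 = 10797 and Σi² = 2978040 − 1048061 = 1929979.
5·1929979 − 4·10797 = 9606707.

9606707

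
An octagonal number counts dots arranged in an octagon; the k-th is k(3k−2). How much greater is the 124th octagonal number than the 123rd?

739

Consecutive octagonal numbers differ by 6n − 5: here 6·124 − 5 = 739.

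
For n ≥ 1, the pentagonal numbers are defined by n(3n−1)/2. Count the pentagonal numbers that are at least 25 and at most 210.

The n-th pentagonal number is n(3n−1)/2.
Smallest index with value ≥ 25: n = 5 (giving 35).
Largest index with value ≤ 210: n = 12 (giving 210).
Indices 5 through 12: 8 terms.

8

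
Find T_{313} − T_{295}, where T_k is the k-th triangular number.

313·314/2 = 49141 and 295·296/2 = 43660.
Difference: 49141 − 43660 = 5481.

5481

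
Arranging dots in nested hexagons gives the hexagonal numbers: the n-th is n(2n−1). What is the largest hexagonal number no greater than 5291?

Solve n(2n−1) ≤ 5291 for integer n.
n = 51 gives 5151 ≤ 5291, while n = 52 gives 5356 > 5291; so the answer is 5151.

5151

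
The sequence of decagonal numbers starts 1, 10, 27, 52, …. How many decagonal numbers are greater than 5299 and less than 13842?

23

The n-th decagonal number is n(4n−3).
Smallest index with value > 5299: n = 37 (giving 5365).
Largest index with value < 13842: n = 59 (giving 13747).
Indices 37 through 59: 23 terms.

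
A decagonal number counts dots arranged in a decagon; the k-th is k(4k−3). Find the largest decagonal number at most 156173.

Solve n(4n−3) ≤ 156173 for integer n.
n = 197 gives 154645 ≤ 156173, while n = 198 gives 156222 > 156173; so the answer is 154645.

154645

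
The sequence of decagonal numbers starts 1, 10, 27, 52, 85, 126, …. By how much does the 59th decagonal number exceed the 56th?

59·(4·59 − 3) = 13747 and 56·(4·56 − 3) = 12376.
Difference: 13747 − 12376 = 1371.

1371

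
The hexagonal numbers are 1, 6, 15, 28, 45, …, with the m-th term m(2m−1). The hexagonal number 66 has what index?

6

Set n(2n−1) = 66, giving 2n² − n − 66 = 0.
The discriminant is 1 + 8·66 = 529, and √529 = 23.
So n = (1 + 23) / 4 = 24/4 = 6.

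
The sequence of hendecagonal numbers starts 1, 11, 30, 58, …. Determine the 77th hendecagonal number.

77·(9·77 − 7)/2 = 77·686/2 = 77·343 = 26411.

26411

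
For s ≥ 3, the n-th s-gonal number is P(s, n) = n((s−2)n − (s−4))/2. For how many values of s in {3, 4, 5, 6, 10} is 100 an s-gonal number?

s = 3: P(3, 13) = 91 and P(3, 14) = 105; 100 is not s-gonal.
s = 4: P(4, 10) = 100. ✓
s = 5: P(5, 8) = 92 and P(5, 9) = 117; 100 is not s-gonal.
s = 6: P(6, 7) = 91 and P(6, 8) = 120; 100 is not s-gonal.
s = 10: P(10, 5) = 85 and P(10, 6) = 126; 100 is not s-gonal.
Hits: s ∈ {4} → 1.

1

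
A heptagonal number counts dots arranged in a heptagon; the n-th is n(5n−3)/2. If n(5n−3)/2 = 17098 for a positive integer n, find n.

Set n(5n−3)/2 = 17098, giving 5n² − 3n − 34196 = 0.
The discriminant is 9 + 40·17098 = 683929, and √683929 = 827.
So n = (3 + 827) / 10 = 830/10 = 83.

83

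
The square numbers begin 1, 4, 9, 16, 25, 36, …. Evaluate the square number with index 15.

225

The 15th square number is n² with n = 15.
15² = 225.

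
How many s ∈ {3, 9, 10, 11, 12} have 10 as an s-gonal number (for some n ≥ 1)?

2

s = 3: P(3, 4) = 10. ✓
s = 9: P(9, 2) = 9 and P(9, 3) = 24; 10 is not s-gonal.
s = 10: P(10, 2) = 10. ✓
s = 11: P(11, 1) = 1 and P(11, 2) = 11; 10 is not s-gonal.
s = 12: P(12, 1) = 1 and P(12, 2) = 12; 10 is not s-gonal.
Hits: s ∈ {3, 10} → 2.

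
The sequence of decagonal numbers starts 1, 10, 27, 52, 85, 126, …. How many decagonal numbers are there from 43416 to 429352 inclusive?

The n-th decagonal number is n(4n−3).
Smallest index with value ≥ 43416: n = 105 (giving 43785).
Largest index with value ≤ 429352: n = 328 (giving 429352).
Indices 105 through 328: 224 terms.

224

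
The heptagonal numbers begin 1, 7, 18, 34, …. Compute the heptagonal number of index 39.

3744

The 39th heptagonal number is n(5n−3)/2 with n = 39.
39·(5·39 − 3)/2 = 39·192/2 = 39·96 = 3744.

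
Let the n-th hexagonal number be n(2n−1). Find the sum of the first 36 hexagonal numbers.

Σ i(2i−1) = 2Σi² − Σi over i = 1..36.
Σi = 666 and Σi² = 16206.
2·16206 − 1·666 = 31746.

31746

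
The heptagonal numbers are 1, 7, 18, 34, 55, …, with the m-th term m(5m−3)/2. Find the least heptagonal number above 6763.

6943

Solve n(5n−3)/2 > 6763 for integer n.
The largest n with value ≤ 6763 is 52 (since 6682 ≤ 6763 < 6943), so the first above is n = 53, value 6943.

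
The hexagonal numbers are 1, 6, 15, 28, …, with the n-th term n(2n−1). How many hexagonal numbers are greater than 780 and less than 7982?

43

The n-th hexagonal number is n(2n−1).
Smallest index with value > 780: n = 21 (giving 861).
Largest index with value < 7982: n = 63 (giving 7875).
Indices 21 through 63: 43 terms.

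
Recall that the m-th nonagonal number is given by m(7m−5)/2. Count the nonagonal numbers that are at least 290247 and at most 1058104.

The n-th nonagonal number is n(7n−5)/2.
Smallest index with value ≥ 290247: n = 289 (giving 291601).
Largest index with value ≤ 1058104: n = 550 (giving 1057375).
Indices 289 through 550: 262 terms.

262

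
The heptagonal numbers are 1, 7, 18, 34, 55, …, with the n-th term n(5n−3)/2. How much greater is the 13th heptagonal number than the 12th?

Consecutive heptagonal numbers differ by 5n − 4: here 5·13 − 4 = 61.

61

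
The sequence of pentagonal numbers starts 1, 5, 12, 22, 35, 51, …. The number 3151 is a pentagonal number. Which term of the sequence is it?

Set n(3n−1)/2 = 3151, giving 3n² − n − 6302 = 0.
The discriminant is 1 + 24·3151 = 75625, and √75625 = 275.
So n = (1 + 275) / 6 = 276/6 = 46.

46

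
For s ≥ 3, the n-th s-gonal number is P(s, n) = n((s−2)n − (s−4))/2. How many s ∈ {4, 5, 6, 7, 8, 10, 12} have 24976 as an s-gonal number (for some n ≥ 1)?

1

s = 4: P(4, 158) = 24964 and P(4, 159) = 25281; 24976 is not s-gonal.
s = 5: P(5, 129) = 24897 and P(5, 130) = 25285; 24976 is not s-gonal.
s = 6: P(6, 112) = 24976. ✓
s = 7: P(7, 100) = 24850 and P(7, 101) = 25351; 24976 is not s-gonal.
s = 8: P(8, 91) = 24661 and P(8, 92) = 25208; 24976 is not s-gonal.
s = 10: P(10, 79) = 24727 and P(10, 80) = 25360; 24976 is not s-gonal.
s = 12: P(12, 71) = 24921 and P(12, 72) = 25632; 24976 is not s-gonal.
Hits: s ∈ {6} → 1.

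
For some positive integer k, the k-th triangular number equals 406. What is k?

Set n(n+1)/2 = 406, giving n² + n − 812 = 0.
So n = (-1 + 57) / 2 = 56/2 = 28.
Check: 28·29/2 = 406. ✓

28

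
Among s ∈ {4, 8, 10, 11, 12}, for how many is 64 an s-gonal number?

s = 4: P(4, 8) = 64. ✓
s = 8: P(8, 4) = 40 and P(8, 5) = 65; 64 is not s-gonal.
s = 10: P(10, 4) = 52 and P(10, 5) = 85; 64 is not s-gonal.
s = 11: P(11, 4) = 58 and P(11, 5) = 95; 64 is not s-gonal.
s = 12: P(12, 4) = 64. ✓
Hits: s ∈ {4, 12} → 2.

2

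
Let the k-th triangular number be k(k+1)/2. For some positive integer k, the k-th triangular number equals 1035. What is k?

Set n(n+1)/2 = 1035, giving n² + n − 2070 = 0.
So n = (-1 + 91) / 2 = 90/2 = 45.

45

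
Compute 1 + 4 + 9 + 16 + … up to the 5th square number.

Σ_{i=1}^{5} i² = 5·6·11/6 = 55.

55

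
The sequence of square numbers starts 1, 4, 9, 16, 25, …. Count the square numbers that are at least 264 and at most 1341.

20

The n-th square number is n².
Smallest index with value ≥ 264: n = 17 (giving 289).
Largest index with value ≤ 1341: n = 36 (giving 1296).
Indices 17 through 36: 20 terms.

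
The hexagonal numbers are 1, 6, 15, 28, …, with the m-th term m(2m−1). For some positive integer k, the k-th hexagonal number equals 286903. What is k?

Set n(2n−1) = 286903, giving 2n² − n − 286903 = 0.
The discriminant is 1 + 8·286903 = 2295225, and √2295225 = 1515.
So n = (1 + 1515) / 4 = 1516/4 = 379.

379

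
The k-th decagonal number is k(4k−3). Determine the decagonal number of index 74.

21682

74·(4·74 − 3) = 74·293 = 21682.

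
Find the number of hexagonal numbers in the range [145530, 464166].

213

The n-th hexagonal number is n(2n−1).
Smallest index with value ≥ 145530: n = 270 (giving 145530).
Largest index with value ≤ 464166: n = 482 (giving 464166).
Indices 270 through 482: 213 terms.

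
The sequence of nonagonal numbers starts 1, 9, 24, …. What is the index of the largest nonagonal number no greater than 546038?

395

Solve n(7n−5)/2 ≤ 546038 for integer n.
n = 395 gives 545100 ≤ 546038, while n = 396 gives 547866 > 546038; so the answer is index 395.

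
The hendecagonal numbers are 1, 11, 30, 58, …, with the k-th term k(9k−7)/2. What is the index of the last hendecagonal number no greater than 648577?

Solve n(9n−7)/2 ≤ 648577 for integer n.
n = 380 gives 648470 ≤ 648577, while n = 381 gives 651891 > 648577; so the answer is index 380.

380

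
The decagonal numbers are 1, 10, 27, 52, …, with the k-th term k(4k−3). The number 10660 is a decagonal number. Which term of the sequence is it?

52

Set n(4n−3) = 10660, giving 4n² − 3n − 10660 = 0.
So n = (3 + 413) / 8 = 416/8 = 52.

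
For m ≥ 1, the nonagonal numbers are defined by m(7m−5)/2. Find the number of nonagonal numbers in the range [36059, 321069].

202

The n-th nonagonal number is n(7n−5)/2.
Smallest index with value ≥ 36059: n = 102 (giving 36159).
Largest index with value ≤ 321069: n = 303 (giving 320574).
Indices 102 through 303: 202 terms.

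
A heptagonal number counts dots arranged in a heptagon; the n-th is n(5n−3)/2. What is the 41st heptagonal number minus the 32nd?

41·(5·41 − 3)/2 = 4141 and 32·(5·32 − 3)/2 = 2512.
Difference: 4141 − 2512 = 1629.

1629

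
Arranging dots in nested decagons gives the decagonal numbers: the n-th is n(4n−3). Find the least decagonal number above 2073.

Solve n(4n−3) > 2073 for integer n.
The largest n with value ≤ 2073 is 23 (since 2047 ≤ 2073 < 2232), so the first above is n = 24, value 2232.

2232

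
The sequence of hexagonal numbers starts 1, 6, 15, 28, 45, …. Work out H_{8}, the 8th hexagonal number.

The 8th hexagonal number is n(2n−1) with n = 8.
8·(2·8 − 1) = 8·15 = 120.

120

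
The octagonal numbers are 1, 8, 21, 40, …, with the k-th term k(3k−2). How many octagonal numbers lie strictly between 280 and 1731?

14

The n-th octagonal number is n(3n−2).
Smallest index with value > 280: n = 11 (giving 341).
Largest index with value < 1731: n = 24 (giving 1680).
Indices 11 through 24: 14 terms.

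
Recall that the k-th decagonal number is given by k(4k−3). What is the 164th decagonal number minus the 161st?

164·(4·164 − 3) = 107092 and 161·(4·161 − 3) = 103201.
Difference: 107092 − 103201 = 3891.

3891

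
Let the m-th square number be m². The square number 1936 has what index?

We need n² = 1936, so n = √1936 = 44.

44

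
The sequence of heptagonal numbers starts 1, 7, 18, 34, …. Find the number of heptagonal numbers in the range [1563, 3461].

12

The n-th heptagonal number is n(5n−3)/2.
Smallest index with value ≥ 1563: n = 26 (giving 1651).
Largest index with value ≤ 3461: n = 37 (giving 3367).
Indices 26 through 37: 12 terms.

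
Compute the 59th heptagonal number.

59·(5·59 − 3)/2 = 59·292/2 = 59·146 = 8614.

8614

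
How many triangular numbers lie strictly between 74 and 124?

The n-th triangular number is n(n+1)/2.
Smallest index with value > 74: n = 12 (giving 78).
Largest index with value < 124: n = 15 (giving 120).
Indices 12 through 15: 4 terms.

4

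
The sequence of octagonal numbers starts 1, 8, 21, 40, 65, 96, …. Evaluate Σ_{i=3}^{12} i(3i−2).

Σ i(3i−2) = 3Σi² − 2Σi over i = 3..12.
Σi = 78 − 3 = 75 and Σi² = 650 − 5 = 645.
3·645 − 2·75 = 1785.

1785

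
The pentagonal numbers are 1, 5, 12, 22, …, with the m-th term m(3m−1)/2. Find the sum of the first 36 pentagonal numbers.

Σ i(3i−1)/2 = (3Σi² − Σi) / 2 over i = 1..36.
Σi = 666 and Σi² = 16206.
(3·16206 − 1·666) / 2 = 47952/2 = 23976.

23976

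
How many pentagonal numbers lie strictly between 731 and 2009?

14

The n-th pentagonal number is n(3n−1)/2.
Smallest index with value > 731: n = 23 (giving 782).
Largest index with value < 2009: n = 36 (giving 1926).
Indices 23 through 36: 14 terms.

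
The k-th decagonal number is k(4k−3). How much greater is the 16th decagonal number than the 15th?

121

Consecutive decagonal numbers differ by 8n − 7: here 8·16 − 7 = 121.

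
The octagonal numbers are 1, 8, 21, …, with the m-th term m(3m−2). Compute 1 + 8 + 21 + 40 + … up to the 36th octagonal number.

47286

Σ i(3i−2) = 3Σi² − 2Σi over i = 1..36.
Σi = 666 and Σi² = 16206.
3·16206 − 2·666 = 47286.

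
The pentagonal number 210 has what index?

12

Set n(3n−1)/2 = 210, giving 3n² − n − 420 = 0.
So n = (1 + 71) / 6 = 72/6 = 12.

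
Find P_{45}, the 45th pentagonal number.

45·(3·45 − 1)/2 = 45·134/2 = 45·67 = 3015.

3015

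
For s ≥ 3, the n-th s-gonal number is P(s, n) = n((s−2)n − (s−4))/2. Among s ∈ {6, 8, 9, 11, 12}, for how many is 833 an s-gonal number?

s = 6: P(6, 20) = 780 and P(6, 21) = 861; 833 is not s-gonal.
s = 8: P(8, 17) = 833. ✓
s = 9: P(9, 15) = 750 and P(9, 16) = 856; 833 is not s-gonal.
s = 11: P(11, 14) = 833. ✓
s = 12: P(12, 13) = 793 and P(12, 14) = 924; 833 is not s-gonal.
Hits: s ∈ {8, 11} → 2.

2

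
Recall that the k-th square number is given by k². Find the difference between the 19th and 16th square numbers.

19² = 361 and 16² = 256.
Difference: 361 − 256 = 105.

105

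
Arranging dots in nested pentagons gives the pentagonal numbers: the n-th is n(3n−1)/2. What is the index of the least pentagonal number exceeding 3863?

Solve n(3n−1)/2 > 3863 for integer n.
The largest n with value ≤ 3863 is 50 (since 3725 ≤ 3863 < 3876), so the first above is n = 51, value 3876.

51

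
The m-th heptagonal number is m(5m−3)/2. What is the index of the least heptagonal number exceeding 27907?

Solve n(5n−3)/2 > 27907 for integer n.
The largest n with value ≤ 27907 is 105 (since 27405 ≤ 27907 < 27931), so the first above is n = 106, value 27931.

106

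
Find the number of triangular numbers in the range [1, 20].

The n-th triangular number is n(n+1)/2.
Smallest index with value ≥ 1: n = 1 (giving 1).
Largest index with value ≤ 20: n = 5 (giving 15).
Indices 1 through 5: 5 terms.

5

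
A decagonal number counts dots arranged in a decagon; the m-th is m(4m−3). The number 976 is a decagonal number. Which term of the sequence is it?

Set n(4n−3) = 976, giving 4n² − 3n − 976 = 0.
The discriminant is 9 + 16·976 = 15625, and √15625 = 125.
So n = (3 + 125) / 8 = 128/8 = 16.

16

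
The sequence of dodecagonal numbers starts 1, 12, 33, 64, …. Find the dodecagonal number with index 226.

254476

226·(5·226 − 4) = 226·1126 = 254476.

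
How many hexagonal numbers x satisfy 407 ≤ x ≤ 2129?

The n-th hexagonal number is n(2n−1).
Smallest index with value ≥ 407: n = 15 (giving 435).
Largest index with value ≤ 2129: n = 32 (giving 2016).
Indices 15 through 32: 18 terms.

18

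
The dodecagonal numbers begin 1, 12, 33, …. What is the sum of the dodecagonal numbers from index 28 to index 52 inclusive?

202500

Σ i(5i−4) = 5Σi² − 4Σi over i = 28..52.
Σi = 1378 − 378 = 1000 and Σi² = 48230 − 6930 = 41300.
5·41300 − 4·1000 = 202500.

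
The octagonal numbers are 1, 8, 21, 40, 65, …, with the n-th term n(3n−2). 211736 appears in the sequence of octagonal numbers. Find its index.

Set n(3n−2) = 211736, giving 3n² − 2n − 211736 = 0.
So n = (2 + 1594) / 6 = 1596/6 = 266.

266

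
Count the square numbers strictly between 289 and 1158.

17

The n-th square number is n².
Smallest index with value > 289: n = 18 (giving 324).
Largest index with value < 1158: n = 34 (giving 1156).
Indices 18 through 34: 17 terms.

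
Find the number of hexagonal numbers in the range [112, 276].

5

The n-th hexagonal number is n(2n−1).
Smallest index with value ≥ 112: n = 8 (giving 120).
Largest index with value ≤ 276: n = 12 (giving 276).
Indices 8 through 12: 5 terms.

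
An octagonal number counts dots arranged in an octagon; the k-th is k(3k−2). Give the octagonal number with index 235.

235·(3·235 − 2) = 235·703 = 165205.

165205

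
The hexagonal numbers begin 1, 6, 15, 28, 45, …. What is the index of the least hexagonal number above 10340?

73

Solve n(2n−1) > 10340 for integer n.
The largest n with value ≤ 10340 is 72 (since 10296 ≤ 10340 < 10585), so the first above is n = 73, value 10585.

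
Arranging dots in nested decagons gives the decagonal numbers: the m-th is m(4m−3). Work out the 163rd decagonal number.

105787

163·(4·163 − 3) = 163·649 = 105787.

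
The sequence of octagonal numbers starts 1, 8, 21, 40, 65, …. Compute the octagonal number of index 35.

3605

35·(3·35 − 2) = 35·103 = 3605.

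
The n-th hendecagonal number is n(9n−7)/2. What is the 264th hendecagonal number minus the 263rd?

Consecutive hendecagonal numbers differ by 9n − 8: here 9·264 − 8 = 2368.

2368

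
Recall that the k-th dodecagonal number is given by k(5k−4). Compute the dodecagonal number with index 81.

The 81st dodecagonal number is n(5n−4) with n = 81.
81·(5·81 − 4) = 81·401 = 32481.

32481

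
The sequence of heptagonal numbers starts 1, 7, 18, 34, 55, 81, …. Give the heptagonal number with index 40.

The 40th heptagonal number is n(5n−3)/2 with n = 40.
40·(5·40 − 3)/2 = 40·197/2 = 3940.

3940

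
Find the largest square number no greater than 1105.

1089

Solve n² ≤ 1105 for integer n.
n = 33 gives 1089 ≤ 1105, while n = 34 gives 1156 > 1105; so the answer is 1089.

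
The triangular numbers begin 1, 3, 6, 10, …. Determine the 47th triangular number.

47·48/2 = 2256/2 = 1128.

1128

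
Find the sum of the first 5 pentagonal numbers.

75

Σ i(3i−1)/2 = (3Σi² − Σi) / 2 over i = 1..5.
Σi = 15 and Σi² = 55.
(3·55 − 1·15) / 2 = 150/2 = 75.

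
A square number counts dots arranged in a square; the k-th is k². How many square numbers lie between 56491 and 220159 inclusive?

The n-th square number is n².
Smallest index with value ≥ 56491: n = 238 (giving 56644).
Largest index with value ≤ 220159: n = 469 (giving 219961).
Indices 238 through 469: 232 terms.

232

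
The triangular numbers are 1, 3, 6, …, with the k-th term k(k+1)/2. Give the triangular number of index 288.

41616

The 288th triangular number is n(n+1)/2 with n = 288.
288·289/2 = 83232/2 = 41616.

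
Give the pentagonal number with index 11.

176

The 11th pentagonal number is n(3n−1)/2 with n = 11.
11·(3·11 − 1)/2 = 11·32/2 = 11·16 = 176.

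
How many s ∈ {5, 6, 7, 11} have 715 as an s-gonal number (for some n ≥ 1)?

2

s = 5: P(5, 22) = 715. ✓
s = 6: P(6, 19) = 703 and P(6, 20) = 780; 715 is not s-gonal.
s = 7: P(7, 17) = 697 and P(7, 18) = 783; 715 is not s-gonal.
s = 11: P(11, 13) = 715. ✓
Hits: s ∈ {5, 11} → 2.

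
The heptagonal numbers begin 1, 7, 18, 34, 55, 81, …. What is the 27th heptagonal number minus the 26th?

Consecutive heptagonal numbers differ by 5n − 4: here 5·27 − 4 = 131.

131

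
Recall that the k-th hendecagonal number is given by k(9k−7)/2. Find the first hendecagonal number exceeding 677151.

Solve n(9n−7)/2 > 677151 for integer n.
The largest n with value ≤ 677151 is 388 (since 676090 ≤ 677151 < 679583), so the first above is n = 389, value 679583.

679583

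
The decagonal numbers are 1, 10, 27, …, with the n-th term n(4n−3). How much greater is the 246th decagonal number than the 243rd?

246·(4·246 − 3) = 241326 and 243·(4·243 − 3) = 235467.
Difference: 241326 − 235467 = 5859.

5859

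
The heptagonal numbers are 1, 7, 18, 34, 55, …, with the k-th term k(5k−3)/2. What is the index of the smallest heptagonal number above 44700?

135

Solve n(5n−3)/2 > 44700 for integer n.
The largest n with value ≤ 44700 is 134 (since 44689 ≤ 44700 < 45360), so the first above is n = 135, value 45360.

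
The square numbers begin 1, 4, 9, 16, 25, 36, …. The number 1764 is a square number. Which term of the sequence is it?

We need n² = 1764, so n = √1764 = 42.

42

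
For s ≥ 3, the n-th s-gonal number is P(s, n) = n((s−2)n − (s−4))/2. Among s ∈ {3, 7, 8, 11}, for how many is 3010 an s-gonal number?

1

s = 3: P(3, 77) = 3003 and P(3, 78) = 3081; 3010 is not s-gonal.
s = 7: P(7, 35) = 3010. ✓
s = 8: P(8, 32) = 3008 and P(8, 33) = 3201; 3010 is not s-gonal.
s = 11: P(11, 26) = 2951 and P(11, 27) = 3186; 3010 is not s-gonal.
Hits: s ∈ {7} → 1.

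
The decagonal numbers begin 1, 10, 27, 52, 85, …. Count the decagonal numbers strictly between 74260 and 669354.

273

The n-th decagonal number is n(4n−3).
Smallest index with value > 74260: n = 137 (giving 74665).
Largest index with value < 669354: n = 409 (giving 667897).
Indices 137 through 409: 273 terms.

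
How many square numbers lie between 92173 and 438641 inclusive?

The n-th square number is n².
Smallest index with value ≥ 92173: n = 304 (giving 92416).
Largest index with value ≤ 438641: n = 662 (giving 438244).
Indices 304 through 662: 359 terms.

359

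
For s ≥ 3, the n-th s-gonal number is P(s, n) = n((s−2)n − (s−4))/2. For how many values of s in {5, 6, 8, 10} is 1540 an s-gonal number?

s = 5: P(5, 32) = 1520 and P(5, 33) = 1617; 1540 is not s-gonal.
s = 6: P(6, 28) = 1540. ✓
s = 8: P(8, 22) = 1408 and P(8, 23) = 1541; 1540 is not s-gonal.
s = 10: P(10, 20) = 1540. ✓
Hits: s ∈ {6, 10} → 2.

2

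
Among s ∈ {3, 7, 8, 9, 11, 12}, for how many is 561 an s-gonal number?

2

s = 3: P(3, 33) = 561. ✓
s = 7: P(7, 15) = 540 and P(7, 16) = 616; 561 is not s-gonal.
s = 8: P(8, 14) = 560 and P(8, 15) = 645; 561 is not s-gonal.
s = 9: P(9, 13) = 559 and P(9, 14) = 651; 561 is not s-gonal.
s = 11: P(11, 11) = 506 and P(11, 12) = 606; 561 is not s-gonal.
s = 12: P(12, 11) = 561. ✓
Hits: s ∈ {3, 12} → 2.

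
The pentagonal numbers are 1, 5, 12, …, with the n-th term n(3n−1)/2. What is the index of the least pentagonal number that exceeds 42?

Solve n(3n−1)/2 > 42 for integer n.
The largest n with value ≤ 42 is 5 (since 35 ≤ 42 < 51), so the first above is n = 6, value 51.

6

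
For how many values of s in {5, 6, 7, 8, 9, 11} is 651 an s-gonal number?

2

s = 5: P(5, 21) = 651. ✓
s = 6: P(6, 18) = 630 and P(6, 19) = 703; 651 is not s-gonal.
s = 7: P(7, 16) = 616 and P(7, 17) = 697; 651 is not s-gonal.
s = 8: P(8, 15) = 645 and P(8, 16) = 736; 651 is not s-gonal.
s = 9: P(9, 14) = 651. ✓
s = 11: P(11, 12) = 606 and P(11, 13) = 715; 651 is not s-gonal.
Hits: s ∈ {5, 9} → 2.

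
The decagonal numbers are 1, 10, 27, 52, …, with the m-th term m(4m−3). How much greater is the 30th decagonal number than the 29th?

Consecutive decagonal numbers differ by 8n − 7: here 8·30 − 7 = 233.

233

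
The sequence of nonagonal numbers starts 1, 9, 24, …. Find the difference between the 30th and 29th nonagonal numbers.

204

Consecutive nonagonal numbers differ by 7n − 6: here 7·30 − 6 = 204.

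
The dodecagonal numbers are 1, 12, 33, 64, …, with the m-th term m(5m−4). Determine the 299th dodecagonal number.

299·(5·299 − 4) = 299·1491 = 445809.

445809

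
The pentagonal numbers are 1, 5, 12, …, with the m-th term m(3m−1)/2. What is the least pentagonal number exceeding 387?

Solve n(3n−1)/2 > 387 for integer n.
The largest n with value ≤ 387 is 16 (since 376 ≤ 387 < 425), so the first above is n = 17, value 425.

425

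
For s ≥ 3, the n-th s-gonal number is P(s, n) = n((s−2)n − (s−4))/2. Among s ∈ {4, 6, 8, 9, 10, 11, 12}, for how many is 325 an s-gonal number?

s = 4: P(4, 18) = 324 and P(4, 19) = 361; 325 is not s-gonal.
s = 6: P(6, 13) = 325. ✓
s = 8: P(8, 10) = 280 and P(8, 11) = 341; 325 is not s-gonal.
s = 9: P(9, 10) = 325. ✓
s = 10: P(10, 9) = 297 and P(10, 10) = 370; 325 is not s-gonal.
s = 11: P(11, 8) = 260 and P(11, 9) = 333; 325 is not s-gonal.
s = 12: P(12, 8) = 288 and P(12, 9) = 369; 325 is not s-gonal.
Hits: s ∈ {6, 9} → 2.

2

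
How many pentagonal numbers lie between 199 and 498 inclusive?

7

The n-th pentagonal number is n(3n−1)/2.
Smallest index with value ≥ 199: n = 12 (giving 210).
Largest index with value ≤ 498: n = 18 (giving 477).
Indices 12 through 18: 7 terms.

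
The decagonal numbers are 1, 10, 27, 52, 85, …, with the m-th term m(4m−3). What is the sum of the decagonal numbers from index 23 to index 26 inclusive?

9330

Σ i(4i−3) = 4Σi² − 3Σi over i = 23..26.
Σi = 351 − 253 = 98 and Σi² = 6201 − 3795 = 2406.
4·2406 − 3·98 = 9330.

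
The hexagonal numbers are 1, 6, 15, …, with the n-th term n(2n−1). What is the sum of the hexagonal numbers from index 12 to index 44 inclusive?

Σ i(2i−1) = 2Σi² − Σi over i = 12..44.
Σi = 990 − 66 = 924 and Σi² = 29370 − 506 = 28864.
2·28864 − 1·924 = 56804.

56804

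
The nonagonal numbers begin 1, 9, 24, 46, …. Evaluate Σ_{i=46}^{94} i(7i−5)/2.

Σ i(7i−5)/2 = (7Σi² − 5Σi) / 2 over i = 46..94.
Σi = 4465 − 1035 = 3430 and Σi² = 281295 − 31395 = 249900.
(7·249900 − 5·3430) / 2 = 1732150/2 = 866075.

866075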